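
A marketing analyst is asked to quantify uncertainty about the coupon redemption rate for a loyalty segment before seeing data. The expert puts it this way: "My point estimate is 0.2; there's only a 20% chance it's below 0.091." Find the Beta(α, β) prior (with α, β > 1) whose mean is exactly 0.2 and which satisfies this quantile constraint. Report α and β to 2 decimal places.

α ≈ 1.94, β ≈ 7.75

With mean 0.2 fixed, write α = 0.2s, β = 0.8s where s = α+β.
Need P(θ < 0.091) = 0.2 under Beta(0.2s, 0.8s). Normal approximation: (q−m)/√(m(1−m)/s) ≈ z_{0.2} = -0.842, so s ≈ 0.2·0.8·(-0.842)²/(0.091−0.2)² = 9.5.
At s = 9.5: P(θ<0.091) ≈ 0.203. Adjusting to match 0.2 gives s ≈ 9.69.
So α = 0.2·9.69 ≈ 1.94, β = 0.8·9.69 ≈ 7.75.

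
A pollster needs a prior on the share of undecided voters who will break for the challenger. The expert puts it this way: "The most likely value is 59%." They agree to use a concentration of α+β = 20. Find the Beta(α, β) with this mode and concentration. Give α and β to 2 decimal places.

For α,β > 1 the Beta mode is (α−1)/(α+β−2). With α+β = 20, the mode is (α−1)/18.
Set (α−1)/18 = 0.59 → α = 1 + 0.59·18 = 11.62.
β = 20 − α = 8.38.

α = 11.62, β = 8.38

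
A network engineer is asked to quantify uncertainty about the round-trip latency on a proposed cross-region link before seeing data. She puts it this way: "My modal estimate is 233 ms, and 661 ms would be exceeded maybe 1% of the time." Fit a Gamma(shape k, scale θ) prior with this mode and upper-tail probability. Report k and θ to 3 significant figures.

Gamma(k,θ) with k>1 has mode (k−1)θ, so θ = 233/(k−1).
Need P(X < 661) = 0.99 with θ tied to k this way. Start at k = 2, θ = 233: P(X<661) ≈ 0.775.
Too low — raise k to concentrate. Iterating converges to k ≈ 5.2.
Then θ = 233/(5.2−1) ≈ 55.5.

k ≈ 5.2, θ ≈ 55.5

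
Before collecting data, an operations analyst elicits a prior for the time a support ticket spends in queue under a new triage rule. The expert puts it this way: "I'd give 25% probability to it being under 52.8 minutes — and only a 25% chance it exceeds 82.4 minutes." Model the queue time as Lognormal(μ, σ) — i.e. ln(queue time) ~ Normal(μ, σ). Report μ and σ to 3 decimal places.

μ ≈ 4.189, σ ≈ 0.330

If T ~ Lognormal(μ,σ) then ln T ~ Normal(μ,σ), so the p-quantile of ln T is μ + z_p·σ.
ln(52.8) = 3.967 and ln(82.4) = 4.412; z_{0.25} = -0.6745, z_{0.75} = 0.6745.
σ = (4.412 − 3.967)/(0.6745 − (-0.6745)) = 0.330.
μ = 3.967 − (-0.6745)·0.330 = 4.189.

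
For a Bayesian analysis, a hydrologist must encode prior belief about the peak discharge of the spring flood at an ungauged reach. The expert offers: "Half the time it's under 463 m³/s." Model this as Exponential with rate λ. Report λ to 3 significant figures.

Exponential median = ln 2 / λ, so λ = ln 2 / 463.0 = 0.0015.

λ ≈ 0.0015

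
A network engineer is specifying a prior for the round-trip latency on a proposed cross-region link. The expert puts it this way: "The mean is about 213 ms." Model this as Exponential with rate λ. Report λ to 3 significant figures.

Exponential mean = 1/λ, so λ = 1/213.0 = 0.00469.

λ ≈ 0.00469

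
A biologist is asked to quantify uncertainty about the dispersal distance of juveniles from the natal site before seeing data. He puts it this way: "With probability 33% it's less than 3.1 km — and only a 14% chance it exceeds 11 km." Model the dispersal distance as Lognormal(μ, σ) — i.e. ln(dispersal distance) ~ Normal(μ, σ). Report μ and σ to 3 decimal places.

μ ≈ 1.498, σ ≈ 0.833

If T ~ Lognormal(μ,σ) then ln T ~ Normal(μ,σ), so the p-quantile of ln T is μ + z_p·σ.
ln(3.1) = 1.131 and ln(11) = 2.398; z_{0.33} = -0.4399, z_{0.86} = 1.08.
σ = (2.398 − 1.131)/(1.08 − (-0.4399)) = 0.833.
μ = 1.131 − (-0.4399)·0.833 = 1.498.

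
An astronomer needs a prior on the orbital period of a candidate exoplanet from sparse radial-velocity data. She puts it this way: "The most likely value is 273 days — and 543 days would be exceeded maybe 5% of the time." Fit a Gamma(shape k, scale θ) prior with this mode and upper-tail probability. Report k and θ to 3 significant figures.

k ≈ 6.86, θ ≈ 46.6

Gamma(k,θ) with k>1 has mode (k−1)θ, so θ = 273/(k−1).
Need P(X < 543) = 0.95 with θ tied to k this way. Start at k = 2, θ = 273: P(X<543) ≈ 0.591.
Too low — raise k to concentrate. Iterating converges to k ≈ 6.86.
Then θ = 273/(6.86−1) ≈ 46.6.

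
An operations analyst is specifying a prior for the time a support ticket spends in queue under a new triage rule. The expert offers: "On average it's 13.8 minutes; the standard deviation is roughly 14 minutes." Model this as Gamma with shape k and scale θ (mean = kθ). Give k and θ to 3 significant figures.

For Gamma(k, scale θ): mean = kθ, variance = kθ², so CV = 1/√k.
CV = SD/mean = 14/13.8 = 1.014, hence k = 1/CV² = 0.972.
Then θ = mean/k = 13.8/0.972 = 14.2.

k ≈ 0.972, θ ≈ 14.2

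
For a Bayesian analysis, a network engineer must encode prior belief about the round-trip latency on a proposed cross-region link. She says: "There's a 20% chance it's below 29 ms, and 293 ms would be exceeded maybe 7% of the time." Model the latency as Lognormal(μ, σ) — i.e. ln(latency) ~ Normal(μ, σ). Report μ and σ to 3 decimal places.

μ ≈ 4.207, σ ≈ 0.998

If T ~ Lognormal(μ,σ) then ln T ~ Normal(μ,σ), so the p-quantile of ln T is μ + z_p·σ.
ln(29) = 3.367 and ln(293) = 5.68; z_{0.2} = -0.8416, z_{0.93} = 1.476.
σ = (5.68 − 3.367)/(1.476 − (-0.8416)) = 0.998.
μ = 3.367 − (-0.8416)·0.998 = 4.207.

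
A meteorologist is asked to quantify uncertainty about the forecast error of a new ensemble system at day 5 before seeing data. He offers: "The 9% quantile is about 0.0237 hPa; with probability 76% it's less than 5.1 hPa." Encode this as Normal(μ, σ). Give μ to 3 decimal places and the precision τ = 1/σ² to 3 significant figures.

μ = 3.349, τ = 0.163

For Normal(μ,σ), the p-quantile is μ + z_p·σ. Here z_{0.09} = -1.341, z_{0.76} = 0.7063.
So 0.0237 = μ − 1.341σ and 5.1 = μ + 0.7063σ.
Subtracting: σ = (5.1 − 0.0237)/(0.7063 − (-1.341)) = 2.480.
Then μ = 0.0237 − (-1.341)·2.480 = 3.349.
Precision τ = 1/σ² = 1/2.48² = 0.163.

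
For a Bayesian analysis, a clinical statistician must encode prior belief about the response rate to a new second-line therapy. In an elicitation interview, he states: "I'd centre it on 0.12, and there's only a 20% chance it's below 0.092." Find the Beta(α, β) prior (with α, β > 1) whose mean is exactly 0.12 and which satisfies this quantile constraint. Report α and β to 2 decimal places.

With mean 0.12 fixed, write α = 0.12s, β = 0.88s where s = α+β.
Need P(θ < 0.092) = 0.2 under Beta(0.12s, 0.88s). Normal approximation: (q−m)/√(m(1−m)/s) ≈ z_{0.2} = -0.842, so s ≈ 0.12·0.88·(-0.842)²/(0.092−0.12)² = 95.4.
At s = 95.4: P(θ<0.092) ≈ 0.205. Adjusting to match 0.2 gives s ≈ 98.79.
So α = 0.12·98.79 ≈ 11.86, β = 0.88·98.79 ≈ 86.94.

α ≈ 11.86, β ≈ 86.94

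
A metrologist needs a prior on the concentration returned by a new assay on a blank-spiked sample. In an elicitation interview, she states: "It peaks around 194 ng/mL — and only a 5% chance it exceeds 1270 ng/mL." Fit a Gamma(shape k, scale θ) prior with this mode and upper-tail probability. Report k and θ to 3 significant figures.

k ≈ 1.63, θ ≈ 307

Gamma(k,θ) with k>1 has mode (k−1)θ, so θ = 194/(k−1).
Need P(X < 1270) = 0.95 with θ tied to k this way. Start at k = 2, θ = 194: P(X<1270) ≈ 0.989.
Too high — lower k to spread out. Iterating converges to k ≈ 1.63.
Then θ = 194/(1.63−1) ≈ 307.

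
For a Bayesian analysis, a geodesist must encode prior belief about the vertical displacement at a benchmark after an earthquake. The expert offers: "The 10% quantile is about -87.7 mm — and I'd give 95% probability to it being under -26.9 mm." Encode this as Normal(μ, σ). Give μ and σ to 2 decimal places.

For Normal(μ,σ), the p-quantile is μ + z_p·σ. Here z_{0.1} = -1.282, z_{0.95} = 1.645.
So -87.7 = μ − 1.282σ and -26.9 = μ + 1.645σ.
Subtracting: σ = (-26.9 − -87.7)/(1.645 − (-1.282)) = 20.78.
Then μ = -87.7 − (-1.282)·20.78 = -61.07.

μ = -61.07, σ = 20.78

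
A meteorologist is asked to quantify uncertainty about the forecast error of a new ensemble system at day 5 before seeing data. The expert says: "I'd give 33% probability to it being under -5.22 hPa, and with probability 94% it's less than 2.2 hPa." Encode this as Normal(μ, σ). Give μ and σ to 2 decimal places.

μ = -3.58, σ = 3.72

For Normal(μ,σ), the p-quantile is μ + z_p·σ. Here z_{0.33} = -0.4399, z_{0.94} = 1.555.
So -5.22 = μ − 0.4399σ and 2.2 = μ + 1.555σ.
Subtracting: σ = (2.2 − -5.22)/(1.555 − (-0.4399)) = 3.72.
Then μ = -5.22 − (-0.4399)·3.72 = -3.58.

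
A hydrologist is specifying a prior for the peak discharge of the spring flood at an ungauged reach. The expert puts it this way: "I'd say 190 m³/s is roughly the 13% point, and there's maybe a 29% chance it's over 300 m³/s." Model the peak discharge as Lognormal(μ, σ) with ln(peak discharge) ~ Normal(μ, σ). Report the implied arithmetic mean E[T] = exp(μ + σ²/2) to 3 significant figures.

If T ~ Lognormal(μ,σ) then ln T ~ Normal(μ,σ), so the p-quantile of ln T is μ + z_p·σ.
ln(190) = 5.247 and ln(300) = 5.704; z_{0.13} = -1.126, z_{0.71} = 0.5534.
σ = (5.704 − 5.247)/(0.5534 − (-1.126)) = 0.272.
μ = 5.247 − (-1.126)·0.272 = 5.553.
E[T] = exp(μ + σ²/2) = exp(5.553 + 0.0370) = 268 m³/s.

E[T] ≈ 268 m³/s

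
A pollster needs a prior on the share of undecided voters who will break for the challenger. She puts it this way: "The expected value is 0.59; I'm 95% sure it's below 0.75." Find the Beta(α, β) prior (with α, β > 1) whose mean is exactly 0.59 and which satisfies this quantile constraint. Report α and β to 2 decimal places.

With mean 0.59 fixed, write α = 0.59s, β = 0.41s where s = α+β.
Need P(θ < 0.75) = 0.95 under Beta(0.59s, 0.41s). Normal approximation: (q−m)/√(m(1−m)/s) ≈ z_{0.95} = 1.64, so s ≈ 0.59·0.41·(1.64)²/(0.75−0.59)² = 25.6.
At s = 25.6: P(θ<0.75) ≈ 0.958. Adjusting to match 0.95 gives s ≈ 23.26.
So α = 0.59·23.26 ≈ 13.73, β = 0.41·23.26 ≈ 9.54.

α ≈ 13.73, β ≈ 9.54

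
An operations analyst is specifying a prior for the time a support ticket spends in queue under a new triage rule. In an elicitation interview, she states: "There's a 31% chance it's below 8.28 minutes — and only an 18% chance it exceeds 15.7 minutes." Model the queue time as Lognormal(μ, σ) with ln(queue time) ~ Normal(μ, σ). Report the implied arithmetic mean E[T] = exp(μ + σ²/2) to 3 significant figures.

E[T] ≈ 11.5 minutes

If T ~ Lognormal(μ,σ) then ln T ~ Normal(μ,σ), so the p-quantile of ln T is μ + z_p·σ.
ln(8.28) = 2.114 and ln(15.7) = 2.754; z_{0.31} = -0.4959, z_{0.82} = 0.9154.
σ = (2.754 − 2.114)/(0.9154 − (-0.4959)) = 0.453.
μ = 2.114 − (-0.4959)·0.453 = 2.339.
E[T] = exp(μ + σ²/2) = exp(2.339 + 0.1028) = 11.5 minutes.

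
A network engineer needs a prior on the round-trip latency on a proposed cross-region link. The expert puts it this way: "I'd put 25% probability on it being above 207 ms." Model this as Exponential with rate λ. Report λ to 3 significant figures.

P(T > 207.0) = e^(−λ·207.0) = 0.25, so λ = −ln(0.25)/207.0 = 0.0067.

λ ≈ 0.0067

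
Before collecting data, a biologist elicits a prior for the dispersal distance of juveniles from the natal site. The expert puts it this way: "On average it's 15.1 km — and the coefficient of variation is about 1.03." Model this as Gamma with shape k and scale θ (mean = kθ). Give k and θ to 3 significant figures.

For Gamma(k, scale θ): mean = kθ, variance = kθ², so CV = 1/√k.
CV = 1.03, hence k = 1/CV² = 0.943.
Then θ = mean/k = 15.1/0.943 = 16.

k ≈ 0.943, θ ≈ 16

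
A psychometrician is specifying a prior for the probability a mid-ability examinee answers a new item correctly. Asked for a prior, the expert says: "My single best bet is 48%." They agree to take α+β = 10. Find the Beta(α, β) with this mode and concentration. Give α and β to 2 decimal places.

α = 4.84, β = 5.16

For α,β > 1 the Beta mode is (α−1)/(α+β−2). With α+β = 10, the mode is (α−1)/8.
Set (α−1)/8 = 0.48 → α = 1 + 0.48·8 = 4.84.
β = 10 − α = 5.16.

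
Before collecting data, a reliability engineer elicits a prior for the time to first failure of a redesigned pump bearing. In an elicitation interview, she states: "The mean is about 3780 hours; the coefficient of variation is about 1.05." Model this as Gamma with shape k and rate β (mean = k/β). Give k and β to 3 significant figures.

For Gamma(k, rate β): mean = k/β, variance = k/β², so CV = 1/√k.
CV = 1.05, hence k = 1/CV² = 0.907.
Then β = k/mean = 0.907/3780 = 0.00024.

k ≈ 0.907, β ≈ 0.00024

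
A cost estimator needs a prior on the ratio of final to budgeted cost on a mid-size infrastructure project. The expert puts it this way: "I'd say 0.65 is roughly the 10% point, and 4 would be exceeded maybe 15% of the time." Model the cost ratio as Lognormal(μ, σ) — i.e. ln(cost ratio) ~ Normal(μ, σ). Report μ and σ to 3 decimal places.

If T ~ Lognormal(μ,σ) then ln T ~ Normal(μ,σ), so the p-quantile of ln T is μ + z_p·σ.
ln(0.65) = -0.4308 and ln(4) = 1.386; z_{0.1} = -1.282, z_{0.85} = 1.036.
σ = (1.386 − -0.4308)/(1.036 − (-1.282)) = 0.784.
μ = -0.4308 − (-1.282)·0.784 = 0.574.

μ ≈ 0.574, σ ≈ 0.784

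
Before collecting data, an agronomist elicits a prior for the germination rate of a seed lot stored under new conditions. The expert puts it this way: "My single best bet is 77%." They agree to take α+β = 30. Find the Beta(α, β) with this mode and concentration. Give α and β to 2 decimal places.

For α,β > 1 the Beta mode is (α−1)/(α+β−2). With α+β = 30, the mode is (α−1)/28.
Set (α−1)/28 = 0.77 → α = 1 + 0.77·28 = 22.56.
β = 30 − α = 7.44.

α = 22.56, β = 7.44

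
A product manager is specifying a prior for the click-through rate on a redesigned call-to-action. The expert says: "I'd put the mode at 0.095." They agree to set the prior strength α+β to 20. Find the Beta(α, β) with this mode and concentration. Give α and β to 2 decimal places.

For α,β > 1 the Beta mode is (α−1)/(α+β−2). With α+β = 20, the mode is (α−1)/18.
Set (α−1)/18 = 0.095 → α = 1 + 0.095·18 = 2.71.
β = 20 − α = 17.29.

α = 2.71, β = 17.29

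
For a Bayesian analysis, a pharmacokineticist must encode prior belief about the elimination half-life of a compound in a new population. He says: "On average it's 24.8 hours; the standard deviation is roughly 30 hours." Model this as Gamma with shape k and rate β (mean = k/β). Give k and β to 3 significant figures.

k ≈ 0.683, β ≈ 0.0276

For Gamma(k, rate β): mean = k/β, variance = k/β², so CV = 1/√k.
CV = SD/mean = 30/24.8 = 1.21, hence k = 1/CV² = 0.683.
Then β = k/mean = 0.683/24.8 = 0.0276.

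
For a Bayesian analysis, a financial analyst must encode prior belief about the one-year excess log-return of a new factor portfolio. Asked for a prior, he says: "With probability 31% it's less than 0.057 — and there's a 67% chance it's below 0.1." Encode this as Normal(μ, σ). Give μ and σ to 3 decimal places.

The p-quantile of Normal(μ,σ) is μ + z_p·σ, with z_{0.31} = -0.4959 and z_{0.67} = 0.4399.
Eliminate σ: μ = (z₂·x₁ − z₁·x₂)/(z₂ − z₁) = (0.4399·0.057 − (-0.4959)·0.1)/0.9358 = 0.080.
Then σ = (x₂ − x₁)/(z₂ − z₁) = (0.1 − 0.057)/0.9358 = 0.046.

μ = 0.080, σ = 0.046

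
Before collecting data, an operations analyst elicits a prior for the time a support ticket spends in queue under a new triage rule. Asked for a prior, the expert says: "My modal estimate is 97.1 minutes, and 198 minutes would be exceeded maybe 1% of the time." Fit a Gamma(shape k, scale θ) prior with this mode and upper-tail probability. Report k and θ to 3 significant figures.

k ≈ 10.6, θ ≈ 10.1

Gamma(k,θ) with k>1 has mode (k−1)θ, so θ = 97.1/(k−1).
Need P(X < 198) = 0.99 with θ tied to k this way. Start at k = 2, θ = 97.1: P(X<198) ≈ 0.604.
Too low — raise k to concentrate. Iterating converges to k ≈ 10.6.
Then θ = 97.1/(10.6−1) ≈ 10.1.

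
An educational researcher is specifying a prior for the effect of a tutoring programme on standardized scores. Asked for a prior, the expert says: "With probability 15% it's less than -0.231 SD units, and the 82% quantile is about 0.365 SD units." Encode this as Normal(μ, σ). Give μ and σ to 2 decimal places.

μ = 0.09, σ = 0.31

For Normal(μ,σ), the p-quantile is μ + z_p·σ. Here z_{0.15} = -1.036, z_{0.82} = 0.9154.
So -0.231 = μ − 1.036σ and 0.365 = μ + 0.9154σ.
Subtracting: σ = (0.365 − -0.231)/(0.9154 − (-1.036)) = 0.31.
Then μ = -0.231 − (-1.036)·0.31 = 0.09.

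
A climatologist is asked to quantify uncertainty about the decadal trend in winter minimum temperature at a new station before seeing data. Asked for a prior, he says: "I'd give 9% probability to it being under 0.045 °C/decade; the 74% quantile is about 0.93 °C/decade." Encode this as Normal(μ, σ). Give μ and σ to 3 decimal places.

The p-quantile of Normal(μ,σ) is μ + z_p·σ, with z_{0.09} = -1.341 and z_{0.74} = 0.6433.
Eliminate σ: μ = (z₂·x₁ − z₁·x₂)/(z₂ − z₁) = (0.6433·0.045 − (-1.341)·0.93)/1.984 = 0.643.
Then σ = (x₂ − x₁)/(z₂ − z₁) = (0.93 − 0.045)/1.984 = 0.446.

μ = 0.643, σ = 0.446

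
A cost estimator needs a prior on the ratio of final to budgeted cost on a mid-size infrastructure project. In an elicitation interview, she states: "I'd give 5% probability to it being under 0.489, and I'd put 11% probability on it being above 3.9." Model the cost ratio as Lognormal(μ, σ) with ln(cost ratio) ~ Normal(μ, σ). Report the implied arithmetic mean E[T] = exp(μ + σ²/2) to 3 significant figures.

E[T] ≈ 2.09

If T ~ Lognormal(μ,σ) then ln T ~ Normal(μ,σ), so the p-quantile of ln T is μ + z_p·σ.
ln(0.489) = -0.7154 and ln(3.9) = 1.361; z_{0.05} = -1.645, z_{0.89} = 1.227.
σ = (1.361 − -0.7154)/(1.227 − (-1.645)) = 0.723.
μ = -0.7154 − (-1.645)·0.723 = 0.474.
E[T] = exp(μ + σ²/2) = exp(0.474 + 0.2615) = 2.09.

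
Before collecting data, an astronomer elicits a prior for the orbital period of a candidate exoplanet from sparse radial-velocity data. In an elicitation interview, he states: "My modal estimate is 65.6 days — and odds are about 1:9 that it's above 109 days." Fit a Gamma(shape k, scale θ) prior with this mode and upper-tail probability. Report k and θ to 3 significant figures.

Gamma(k,θ) with k>1 has mode (k−1)θ, so θ = 65.6/(k−1).
Need P(X < 109) = 0.9 with θ tied to k this way. Start at k = 2, θ = 65.6: P(X<109) ≈ 0.495.
Too low — raise k to concentrate. Iterating converges to k ≈ 8.32.
Then θ = 65.6/(8.32−1) ≈ 8.96.

k ≈ 8.32, θ ≈ 8.96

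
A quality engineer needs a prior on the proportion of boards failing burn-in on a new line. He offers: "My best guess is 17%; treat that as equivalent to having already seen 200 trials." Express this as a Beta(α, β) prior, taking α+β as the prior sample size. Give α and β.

Under the effective-sample-size interpretation, Beta(α, β) has prior mean α/(α+β) and prior sample size α+β.
So α+β = 200 and α/(α+β) = 0.17, giving α = 0.17·200 = 34 and β = 200 − 34 = 166.

α = 34, β = 166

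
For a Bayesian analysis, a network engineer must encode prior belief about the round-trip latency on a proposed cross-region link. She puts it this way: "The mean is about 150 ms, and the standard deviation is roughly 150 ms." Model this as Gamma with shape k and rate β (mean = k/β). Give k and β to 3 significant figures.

For Gamma(k, rate β): mean = k/β, variance = k/β², so CV = 1/√k.
CV = SD/mean = 150/150 = 1, hence k = 1/CV² = 1.
Then β = k/mean = 1/150 = 0.00667.

k ≈ 1, β ≈ 0.00667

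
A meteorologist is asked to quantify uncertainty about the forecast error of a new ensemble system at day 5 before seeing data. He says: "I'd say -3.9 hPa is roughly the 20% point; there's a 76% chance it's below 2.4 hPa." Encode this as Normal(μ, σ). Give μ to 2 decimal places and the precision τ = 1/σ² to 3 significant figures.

For Normal(μ,σ), the p-quantile is μ + z_p·σ. Here z_{0.2} = -0.8416, z_{0.76} = 0.7063.
So -3.9 = μ − 0.8416σ and 2.4 = μ + 0.7063σ.
Subtracting: σ = (2.4 − -3.9)/(0.7063 − (-0.8416)) = 4.07.
Then μ = -3.9 − (-0.8416)·4.07 = -0.47.
Precision τ = 1/σ² = 1/4.07² = 0.0604.

μ = -0.47, τ = 0.0604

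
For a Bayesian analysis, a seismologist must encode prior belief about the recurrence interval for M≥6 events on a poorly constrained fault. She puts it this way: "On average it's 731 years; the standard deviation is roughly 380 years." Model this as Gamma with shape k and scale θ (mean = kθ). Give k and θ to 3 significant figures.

k ≈ 3.7, θ ≈ 198

For Gamma(k, scale θ): mean = kθ, variance = kθ², so CV = 1/√k.
CV = SD/mean = 380/731 = 0.5198, hence k = 1/CV² = 3.7.
Then θ = mean/k = 731/3.7 = 198.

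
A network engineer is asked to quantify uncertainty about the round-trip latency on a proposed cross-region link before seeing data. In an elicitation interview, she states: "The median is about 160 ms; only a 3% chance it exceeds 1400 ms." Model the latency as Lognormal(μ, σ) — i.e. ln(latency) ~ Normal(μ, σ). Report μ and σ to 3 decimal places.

μ ≈ 5.075, σ ≈ 1.153

If T ~ Lognormal(μ,σ) then ln T ~ Normal(μ,σ), so the p-quantile of ln T is μ + z_p·σ.
ln(160) = 5.075 and ln(1400) = 7.244; z_{0.5} = 0, z_{0.97} = 1.881.
σ = (7.244 − 5.075)/(1.881 − (0)) = 1.153.
μ = 5.075 − (0)·1.153 = 5.075.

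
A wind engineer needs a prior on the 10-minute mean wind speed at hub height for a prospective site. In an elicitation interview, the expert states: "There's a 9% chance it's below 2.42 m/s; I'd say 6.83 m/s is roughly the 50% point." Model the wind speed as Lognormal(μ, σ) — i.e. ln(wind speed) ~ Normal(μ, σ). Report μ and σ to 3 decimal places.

μ ≈ 1.921, σ ≈ 0.774

If T ~ Lognormal(μ,σ) then ln T ~ Normal(μ,σ), so the p-quantile of ln T is μ + z_p·σ.
ln(2.42) = 0.8838 and ln(6.83) = 1.921; z_{0.09} = -1.341, z_{0.5} = 0.
σ = (1.921 − 0.8838)/(0 − (-1.341)) = 0.774.
μ = 0.8838 − (-1.341)·0.774 = 1.921.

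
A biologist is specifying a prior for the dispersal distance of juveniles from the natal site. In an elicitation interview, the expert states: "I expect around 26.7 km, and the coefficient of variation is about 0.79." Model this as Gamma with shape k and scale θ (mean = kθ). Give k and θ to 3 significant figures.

For Gamma(k, scale θ): mean = kθ, variance = kθ², so CV = 1/√k.
CV = 0.79, hence k = 1/CV² = 1.6.
Then θ = mean/k = 26.7/1.6 = 16.7.

k ≈ 1.6, θ ≈ 16.7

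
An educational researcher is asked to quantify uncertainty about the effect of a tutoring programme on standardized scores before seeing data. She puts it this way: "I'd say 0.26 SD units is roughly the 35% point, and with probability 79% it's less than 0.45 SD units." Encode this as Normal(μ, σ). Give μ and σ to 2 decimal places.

For Normal(μ,σ), the p-quantile is μ + z_p·σ. Here z_{0.35} = -0.3853, z_{0.79} = 0.8064.
So 0.26 = μ − 0.3853σ and 0.45 = μ + 0.8064σ.
Subtracting: σ = (0.45 − 0.26)/(0.8064 − (-0.3853)) = 0.16.
Then μ = 0.26 − (-0.3853)·0.16 = 0.32.

μ = 0.32, σ = 0.16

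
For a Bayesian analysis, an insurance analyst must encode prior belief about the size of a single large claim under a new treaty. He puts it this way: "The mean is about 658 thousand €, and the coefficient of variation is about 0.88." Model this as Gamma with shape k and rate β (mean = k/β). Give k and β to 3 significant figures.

For Gamma(k, rate β): mean = k/β, variance = k/β², so CV = 1/√k.
CV = 0.88, hence k = 1/CV² = 1.29.
Then β = k/mean = 1.29/658 = 0.00196.

k ≈ 1.29, β ≈ 0.00196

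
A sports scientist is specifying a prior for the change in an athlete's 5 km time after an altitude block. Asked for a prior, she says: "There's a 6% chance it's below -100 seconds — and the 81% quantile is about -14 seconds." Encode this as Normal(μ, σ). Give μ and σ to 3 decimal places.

For Normal(μ,σ), the p-quantile is μ + z_p·σ. Here z_{0.06} = -1.555, z_{0.81} = 0.8779.
So -100 = μ − 1.555σ and -14 = μ + 0.8779σ.
Subtracting: σ = (-14 − -100)/(0.8779 − (-1.555)) = 35.352.
Then μ = -100 − (-1.555)·35.352 = -45.035.

μ = -45.035, σ = 35.352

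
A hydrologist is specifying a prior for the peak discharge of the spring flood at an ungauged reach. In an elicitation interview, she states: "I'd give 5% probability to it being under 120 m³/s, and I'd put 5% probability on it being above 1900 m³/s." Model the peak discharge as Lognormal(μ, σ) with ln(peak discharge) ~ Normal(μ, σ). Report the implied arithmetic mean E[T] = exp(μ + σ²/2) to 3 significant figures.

If T ~ Lognormal(μ,σ) then ln T ~ Normal(μ,σ), so the p-quantile of ln T is μ + z_p·σ.
ln(120) = 4.787 and ln(1900) = 7.55; z_{0.05} = -1.645, z_{0.95} = 1.645.
σ = (7.55 − 4.787)/(1.645 − (-1.645)) = 0.840.
μ = 4.787 − (-1.645)·0.840 = 6.169.
E[T] = exp(μ + σ²/2) = exp(6.169 + 0.3525) = 679 m³/s.

E[T] ≈ 679 m³/s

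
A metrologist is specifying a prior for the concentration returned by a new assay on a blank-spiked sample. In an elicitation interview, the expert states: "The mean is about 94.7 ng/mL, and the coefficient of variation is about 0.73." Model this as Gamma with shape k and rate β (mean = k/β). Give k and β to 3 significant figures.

k ≈ 1.88, β ≈ 0.0198

For Gamma(k, rate β): mean = k/β, variance = k/β², so CV = 1/√k.
CV = 0.73, hence k = 1/CV² = 1.88.
Then β = k/mean = 1.88/94.7 = 0.0198.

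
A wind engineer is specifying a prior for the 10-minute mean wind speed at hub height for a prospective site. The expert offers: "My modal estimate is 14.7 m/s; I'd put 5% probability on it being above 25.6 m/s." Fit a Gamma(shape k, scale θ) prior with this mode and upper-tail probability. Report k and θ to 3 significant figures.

Gamma(k,θ) with k>1 has mode (k−1)θ, so θ = 14.7/(k−1).
Need P(X < 25.6) = 0.95 with θ tied to k this way. Start at k = 2, θ = 14.7: P(X<25.6) ≈ 0.520.
Too low — raise k to concentrate. Iterating converges to k ≈ 10.1.
Then θ = 14.7/(10.1−1) ≈ 1.62.

k ≈ 10.1, θ ≈ 1.62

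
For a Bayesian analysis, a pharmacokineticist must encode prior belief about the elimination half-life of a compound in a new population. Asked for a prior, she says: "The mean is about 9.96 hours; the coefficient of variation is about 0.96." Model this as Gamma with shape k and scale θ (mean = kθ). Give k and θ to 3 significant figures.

For Gamma(k, scale θ): mean = kθ, variance = kθ², so CV = 1/√k.
CV = 0.96, hence k = 1/CV² = 1.09.
Then θ = mean/k = 9.96/1.09 = 9.18.

k ≈ 1.09, θ ≈ 9.18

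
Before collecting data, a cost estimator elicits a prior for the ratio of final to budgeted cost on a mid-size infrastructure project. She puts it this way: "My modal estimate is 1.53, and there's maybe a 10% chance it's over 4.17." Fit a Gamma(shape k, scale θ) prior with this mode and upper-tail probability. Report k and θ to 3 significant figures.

k ≈ 2.9, θ ≈ 0.804

Gamma(k,θ) with k>1 has mode (k−1)θ, so θ = 1.53/(k−1).
Need P(X < 4.17) = 0.9 with θ tied to k this way. Start at k = 2, θ = 1.53: P(X<4.17) ≈ 0.756.
Too low — raise k to concentrate. Iterating converges to k ≈ 2.9.
Then θ = 1.53/(2.9−1) ≈ 0.804.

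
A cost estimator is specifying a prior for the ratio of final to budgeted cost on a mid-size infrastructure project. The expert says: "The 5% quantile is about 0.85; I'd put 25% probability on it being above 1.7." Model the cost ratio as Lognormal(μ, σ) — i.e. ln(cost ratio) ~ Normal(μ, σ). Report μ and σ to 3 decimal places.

If T ~ Lognormal(μ,σ) then ln T ~ Normal(μ,σ), so the p-quantile of ln T is μ + z_p·σ.
ln(0.85) = -0.1625 and ln(1.7) = 0.5306; z_{0.05} = -1.645, z_{0.75} = 0.6745.
σ = (0.5306 − -0.1625)/(0.6745 − (-1.645)) = 0.299.
μ = -0.1625 − (-1.645)·0.299 = 0.329.

μ ≈ 0.329, σ ≈ 0.299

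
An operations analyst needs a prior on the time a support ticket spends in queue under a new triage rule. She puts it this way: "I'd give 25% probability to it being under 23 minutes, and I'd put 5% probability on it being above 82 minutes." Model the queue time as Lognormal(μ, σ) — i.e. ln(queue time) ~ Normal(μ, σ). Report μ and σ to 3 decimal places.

If T ~ Lognormal(μ,σ) then ln T ~ Normal(μ,σ), so the p-quantile of ln T is μ + z_p·σ.
ln(23) = 3.135 and ln(82) = 4.407; z_{0.25} = -0.6745, z_{0.95} = 1.645.
σ = (4.407 − 3.135)/(1.645 − (-0.6745)) = 0.548.
μ = 3.135 − (-0.6745)·0.548 = 3.505.

μ ≈ 3.505, σ ≈ 0.548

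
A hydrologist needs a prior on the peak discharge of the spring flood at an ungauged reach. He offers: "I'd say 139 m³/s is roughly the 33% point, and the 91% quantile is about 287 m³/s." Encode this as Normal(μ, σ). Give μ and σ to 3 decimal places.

μ = 175.563, σ = 83.115

For Normal(μ,σ), the p-quantile is μ + z_p·σ. Here z_{0.33} = -0.4399, z_{0.91} = 1.341.
So 139 = μ − 0.4399σ and 287 = μ + 1.341σ.
Subtracting: σ = (287 − 139)/(1.341 − (-0.4399)) = 83.115.
Then μ = 139 − (-0.4399)·83.115 = 175.563.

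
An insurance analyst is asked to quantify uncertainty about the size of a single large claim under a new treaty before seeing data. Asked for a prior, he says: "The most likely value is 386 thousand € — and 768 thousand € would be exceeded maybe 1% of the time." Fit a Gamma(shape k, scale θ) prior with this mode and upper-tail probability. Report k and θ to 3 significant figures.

k ≈ 11.4, θ ≈ 37.2

Gamma(k,θ) with k>1 has mode (k−1)θ, so θ = 386/(k−1).
Need P(X < 768) = 0.99 with θ tied to k this way. Start at k = 2, θ = 386: P(X<768) ≈ 0.591.
Too low — raise k to concentrate. Iterating converges to k ≈ 11.4.
Then θ = 386/(11.4−1) ≈ 37.2.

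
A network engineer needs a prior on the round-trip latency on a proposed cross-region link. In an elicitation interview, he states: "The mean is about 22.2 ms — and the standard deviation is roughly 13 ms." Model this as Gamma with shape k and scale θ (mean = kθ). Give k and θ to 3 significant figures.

For Gamma(k, scale θ): mean = kθ, variance = kθ², so CV = 1/√k.
CV = SD/mean = 13/22.2 = 0.5856, hence k = 1/CV² = 2.92.
Then θ = mean/k = 22.2/2.92 = 7.61.

k ≈ 2.92, θ ≈ 7.61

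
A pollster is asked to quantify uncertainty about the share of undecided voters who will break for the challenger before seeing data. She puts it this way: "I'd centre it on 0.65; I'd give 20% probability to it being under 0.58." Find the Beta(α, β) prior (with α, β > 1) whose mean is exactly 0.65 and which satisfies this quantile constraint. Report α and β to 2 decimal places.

α ≈ 20.85, β ≈ 11.23

With mean 0.65 fixed, write α = 0.65s, β = 0.35s where s = α+β.
Need P(θ < 0.58) = 0.2 under Beta(0.65s, 0.35s). Normal approximation: (q−m)/√(m(1−m)/s) ≈ z_{0.2} = -0.842, so s ≈ 0.65·0.35·(-0.842)²/(0.58−0.65)² = 32.9.
At s = 32.9: P(θ<0.58) ≈ 0.197. Adjusting to match 0.2 gives s ≈ 32.08.
So α = 0.65·32.08 ≈ 20.85, β = 0.35·32.08 ≈ 11.23.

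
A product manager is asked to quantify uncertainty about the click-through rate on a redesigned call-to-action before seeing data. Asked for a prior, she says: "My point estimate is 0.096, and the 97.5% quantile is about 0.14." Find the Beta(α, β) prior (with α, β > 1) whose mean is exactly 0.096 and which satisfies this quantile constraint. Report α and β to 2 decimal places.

With mean 0.096 fixed, write α = 0.096s, β = 0.904s where s = α+β.
Need P(θ < 0.14) = 0.975 under Beta(0.096s, 0.904s). Normal approximation: (q−m)/√(m(1−m)/s) ≈ z_{0.975} = 1.96, so s ≈ 0.096·0.904·(1.96)²/(0.14−0.096)² = 172.2.
At s = 172.2: P(θ<0.14) ≈ 0.965. Adjusting to match 0.975 gives s ≈ 203.12.
So α = 0.096·203.12 ≈ 19.50, β = 0.904·203.12 ≈ 183.62.

α ≈ 19.50, β ≈ 183.62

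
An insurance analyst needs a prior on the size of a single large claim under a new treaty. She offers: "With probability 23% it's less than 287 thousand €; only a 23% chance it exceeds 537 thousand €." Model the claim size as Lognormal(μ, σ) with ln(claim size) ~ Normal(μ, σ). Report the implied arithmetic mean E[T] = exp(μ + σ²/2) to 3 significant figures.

If T ~ Lognormal(μ,σ) then ln T ~ Normal(μ,σ), so the p-quantile of ln T is μ + z_p·σ.
ln(287) = 5.659 and ln(537) = 6.286; z_{0.23} = -0.7388, z_{0.77} = 0.7388.
σ = (6.286 − 5.659)/(0.7388 − (-0.7388)) = 0.424.
μ = 5.659 − (-0.7388)·0.424 = 5.973.
E[T] = exp(μ + σ²/2) = exp(5.973 + 0.0899) = 429 thousand €.

E[T] ≈ 429 thousand €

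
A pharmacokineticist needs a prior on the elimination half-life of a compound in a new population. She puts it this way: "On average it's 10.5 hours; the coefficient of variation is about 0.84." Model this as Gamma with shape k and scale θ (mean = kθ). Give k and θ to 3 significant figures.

k ≈ 1.42, θ ≈ 7.41

For Gamma(k, scale θ): mean = kθ, variance = kθ², so CV = 1/√k.
CV = 0.84, hence k = 1/CV² = 1.42.
Then θ = mean/k = 10.5/1.42 = 7.41.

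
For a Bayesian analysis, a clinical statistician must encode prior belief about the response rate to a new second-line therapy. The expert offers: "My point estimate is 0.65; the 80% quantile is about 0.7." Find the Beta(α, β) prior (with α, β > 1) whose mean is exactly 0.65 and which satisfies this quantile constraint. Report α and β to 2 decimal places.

α ≈ 42.64, β ≈ 22.96

With mean 0.65 fixed, write α = 0.65s, β = 0.35s where s = α+β.
Need P(θ < 0.7) = 0.8 under Beta(0.65s, 0.35s). Normal approximation: (q−m)/√(m(1−m)/s) ≈ z_{0.8} = 0.842, so s ≈ 0.65·0.35·(0.842)²/(0.7−0.65)² = 64.5.
At s = 64.5: P(θ<0.7) ≈ 0.798. Adjusting to match 0.8 gives s ≈ 65.60.
So α = 0.65·65.60 ≈ 42.64, β = 0.35·65.60 ≈ 22.96.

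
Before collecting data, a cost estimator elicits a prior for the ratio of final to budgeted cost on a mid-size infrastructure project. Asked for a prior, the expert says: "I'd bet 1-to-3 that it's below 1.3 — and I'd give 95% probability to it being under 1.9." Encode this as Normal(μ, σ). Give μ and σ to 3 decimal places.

μ = 1.474, σ = 0.259

The p-quantile of Normal(μ,σ) is μ + z_p·σ, with z_{0.25} = -0.6745 and z_{0.95} = 1.645.
Eliminate σ: μ = (z₂·x₁ − z₁·x₂)/(z₂ − z₁) = (1.645·1.3 − (-0.6745)·1.9)/2.319 = 1.474.
Then σ = (x₂ − x₁)/(z₂ − z₁) = (1.9 − 1.3)/2.319 = 0.259.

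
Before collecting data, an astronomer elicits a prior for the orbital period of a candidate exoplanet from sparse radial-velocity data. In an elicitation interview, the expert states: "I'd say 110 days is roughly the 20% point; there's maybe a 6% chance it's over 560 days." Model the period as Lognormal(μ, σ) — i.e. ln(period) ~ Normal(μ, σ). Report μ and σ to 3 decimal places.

If T ~ Lognormal(μ,σ) then ln T ~ Normal(μ,σ), so the p-quantile of ln T is μ + z_p·σ.
ln(110) = 4.7 and ln(560) = 6.328; z_{0.2} = -0.8416, z_{0.94} = 1.555.
σ = (6.328 − 4.7)/(1.555 − (-0.8416)) = 0.679.
μ = 4.7 − (-0.8416)·0.679 = 5.272.

μ ≈ 5.272, σ ≈ 0.679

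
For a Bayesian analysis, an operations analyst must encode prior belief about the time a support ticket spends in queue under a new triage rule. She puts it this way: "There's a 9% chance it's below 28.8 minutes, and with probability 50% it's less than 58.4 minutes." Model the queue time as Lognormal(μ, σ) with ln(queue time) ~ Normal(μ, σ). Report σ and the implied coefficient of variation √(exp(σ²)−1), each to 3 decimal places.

σ ≈ 0.527, CV ≈ 0.566

If T ~ Lognormal(μ,σ) then ln T ~ Normal(μ,σ), so the p-quantile of ln T is μ + z_p·σ.
ln(28.8) = 3.36 and ln(58.4) = 4.067; z_{0.09} = -1.341, z_{0.5} = 0.
σ = (4.067 − 3.36)/(0 − (-1.341)) = 0.527.
μ = 3.36 − (-1.341)·0.527 = 4.067.
CV = √(exp(σ²)−1) = √(exp(0.2780)−1) = 0.566.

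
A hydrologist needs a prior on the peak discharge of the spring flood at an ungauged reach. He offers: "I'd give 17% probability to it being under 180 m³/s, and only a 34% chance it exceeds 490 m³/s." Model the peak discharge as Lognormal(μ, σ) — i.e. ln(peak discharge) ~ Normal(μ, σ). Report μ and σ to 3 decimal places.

μ ≈ 5.892, σ ≈ 0.733

If T ~ Lognormal(μ,σ) then ln T ~ Normal(μ,σ), so the p-quantile of ln T is μ + z_p·σ.
ln(180) = 5.193 and ln(490) = 6.194; z_{0.17} = -0.9542, z_{0.66} = 0.4125.
σ = (6.194 − 5.193)/(0.4125 − (-0.9542)) = 0.733.
μ = 5.193 − (-0.9542)·0.733 = 5.892.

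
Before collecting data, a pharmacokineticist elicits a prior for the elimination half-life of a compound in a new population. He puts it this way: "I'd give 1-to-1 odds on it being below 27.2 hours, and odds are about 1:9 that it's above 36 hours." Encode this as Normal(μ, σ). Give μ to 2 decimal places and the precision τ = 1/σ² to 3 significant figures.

μ = 27.20, τ = 0.0212

The p-quantile of Normal(μ,σ) is μ + z_p·σ, with z_{0.5} = 0 and z_{0.9} = 1.282.
Eliminate σ: μ = (z₂·x₁ − z₁·x₂)/(z₂ − z₁) = (1.282·27.2 − (0)·36)/1.282 = 27.20.
Then σ = (x₂ − x₁)/(z₂ − z₁) = (36 − 27.2)/1.282 = 6.87.
Precision τ = 1/σ² = 1/6.867² = 0.0212.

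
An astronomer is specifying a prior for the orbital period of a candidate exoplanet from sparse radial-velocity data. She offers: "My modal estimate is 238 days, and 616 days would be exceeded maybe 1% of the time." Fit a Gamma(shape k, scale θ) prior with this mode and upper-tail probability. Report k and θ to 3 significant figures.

k ≈ 6.15, θ ≈ 46.2

Gamma(k,θ) with k>1 has mode (k−1)θ, so θ = 238/(k−1).
Need P(X < 616) = 0.99 with θ tied to k this way. Start at k = 2, θ = 238: P(X<616) ≈ 0.730.
Too low — raise k to concentrate. Iterating converges to k ≈ 6.15.
Then θ = 238/(6.15−1) ≈ 46.2.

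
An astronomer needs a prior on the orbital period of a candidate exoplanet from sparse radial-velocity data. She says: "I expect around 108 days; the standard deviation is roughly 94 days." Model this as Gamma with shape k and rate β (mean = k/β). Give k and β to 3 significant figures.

k ≈ 1.32, β ≈ 0.0122

For Gamma(k, rate β): mean = k/β, variance = k/β², so CV = 1/√k.
CV = SD/mean = 94/108 = 0.8704, hence k = 1/CV² = 1.32.
Then β = k/mean = 1.32/108 = 0.0122.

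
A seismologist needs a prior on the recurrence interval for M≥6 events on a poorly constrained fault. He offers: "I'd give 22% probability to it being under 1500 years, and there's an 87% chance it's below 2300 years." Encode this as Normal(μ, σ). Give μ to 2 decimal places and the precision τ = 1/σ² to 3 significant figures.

The p-quantile of Normal(μ,σ) is μ + z_p·σ, with z_{0.22} = -0.7722 and z_{0.87} = 1.126.
Eliminate σ: μ = (z₂·x₁ − z₁·x₂)/(z₂ − z₁) = (1.126·1500 − (-0.7722)·2300)/1.899 = 1825.38.
Then σ = (x₂ − x₁)/(z₂ − z₁) = (2300 − 1500)/1.899 = 421.37.
Precision τ = 1/σ² = 1/421.4² = 5.63e-06.

μ = 1825.38, τ = 5.63e-06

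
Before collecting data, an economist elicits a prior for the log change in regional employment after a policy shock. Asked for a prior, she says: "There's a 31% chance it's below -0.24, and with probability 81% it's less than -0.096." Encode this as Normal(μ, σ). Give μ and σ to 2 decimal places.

μ = -0.19, σ = 0.10

The p-quantile of Normal(μ,σ) is μ + z_p·σ, with z_{0.31} = -0.4959 and z_{0.81} = 0.8779.
Eliminate σ: μ = (z₂·x₁ − z₁·x₂)/(z₂ − z₁) = (0.8779·-0.24 − (-0.4959)·-0.096)/1.374 = -0.19.
Then σ = (x₂ − x₁)/(z₂ − z₁) = (-0.096 − -0.24)/1.374 = 0.10.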